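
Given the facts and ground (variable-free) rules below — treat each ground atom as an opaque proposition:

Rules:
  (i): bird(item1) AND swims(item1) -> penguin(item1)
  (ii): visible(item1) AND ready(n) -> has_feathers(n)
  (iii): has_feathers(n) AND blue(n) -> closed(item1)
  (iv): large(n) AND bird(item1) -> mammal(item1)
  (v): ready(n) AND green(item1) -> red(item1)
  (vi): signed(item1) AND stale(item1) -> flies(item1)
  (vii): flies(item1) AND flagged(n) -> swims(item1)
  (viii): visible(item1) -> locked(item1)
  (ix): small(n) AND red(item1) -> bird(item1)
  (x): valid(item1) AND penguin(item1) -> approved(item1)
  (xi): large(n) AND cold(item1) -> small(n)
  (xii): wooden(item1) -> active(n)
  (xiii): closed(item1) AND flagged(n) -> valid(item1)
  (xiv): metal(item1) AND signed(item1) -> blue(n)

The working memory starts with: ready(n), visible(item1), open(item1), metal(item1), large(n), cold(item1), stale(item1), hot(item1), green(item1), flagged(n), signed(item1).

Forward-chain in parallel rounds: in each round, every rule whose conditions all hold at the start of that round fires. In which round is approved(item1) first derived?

4

Round 1 — (ii), (v), (vi), (viii), (xi), (xiv), derive has_feathers(n), red(item1), flies(item1), locked(item1), small(n), blue(n).
Round 2 — (iii), (vii), (ix), derive closed(item1), swims(item1), bird(item1).
Round 3 — (i), (iv), (xiii), derive penguin(item1), mammal(item1), valid(item1).
Round 4 — (x), derive approved(item1).
approved(item1) first appears in round 4.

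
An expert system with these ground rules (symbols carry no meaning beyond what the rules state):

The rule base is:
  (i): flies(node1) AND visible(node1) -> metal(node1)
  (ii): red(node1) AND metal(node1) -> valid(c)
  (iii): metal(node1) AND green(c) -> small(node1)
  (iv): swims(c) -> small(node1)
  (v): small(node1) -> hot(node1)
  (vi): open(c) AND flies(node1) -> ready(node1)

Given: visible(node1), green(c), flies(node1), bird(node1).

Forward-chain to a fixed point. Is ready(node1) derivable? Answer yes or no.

no

Round 1 — (i), derive metal(node1).
Round 2 — (iii), derive small(node1).
Round 3 — (v), derive hot(node1).
Fixed point reached. ready(node1) is concluded only by (vi); (vi) needs open(c) (never derived).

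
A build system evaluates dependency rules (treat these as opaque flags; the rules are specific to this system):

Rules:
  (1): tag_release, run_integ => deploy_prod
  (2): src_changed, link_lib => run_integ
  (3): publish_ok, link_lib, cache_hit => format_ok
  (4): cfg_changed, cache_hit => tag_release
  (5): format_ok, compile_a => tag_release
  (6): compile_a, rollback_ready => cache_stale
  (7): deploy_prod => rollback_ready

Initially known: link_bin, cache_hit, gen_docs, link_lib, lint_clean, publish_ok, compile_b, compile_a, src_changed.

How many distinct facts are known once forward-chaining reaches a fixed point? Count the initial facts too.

Round 1 — (2), (3), derive run_integ, format_ok.
Round 2 — (5), derive tag_release.
Round 3 — (1), derive deploy_prod.
Round 4 — (7), derive rollback_ready.
Round 5 — (6), derive cache_stale.
Closure: {cache_hit, cache_stale, compile_a, compile_b, deploy_prod, format_ok, gen_docs, link_bin, link_lib, lint_clean, publish_ok, rollback_ready, run_integ, src_changed, tag_release} — 15 facts.

15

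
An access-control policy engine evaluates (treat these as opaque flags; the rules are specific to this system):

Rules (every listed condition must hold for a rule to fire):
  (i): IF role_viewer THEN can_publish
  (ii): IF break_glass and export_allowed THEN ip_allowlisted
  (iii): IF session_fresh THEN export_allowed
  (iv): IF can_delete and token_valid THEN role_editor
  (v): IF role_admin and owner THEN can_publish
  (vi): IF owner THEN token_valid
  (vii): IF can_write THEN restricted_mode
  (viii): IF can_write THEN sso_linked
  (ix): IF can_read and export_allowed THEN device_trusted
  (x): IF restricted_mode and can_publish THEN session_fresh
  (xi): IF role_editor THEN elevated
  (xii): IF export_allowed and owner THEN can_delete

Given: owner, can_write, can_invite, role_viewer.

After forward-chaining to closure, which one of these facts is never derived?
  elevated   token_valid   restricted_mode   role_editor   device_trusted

device_trusted

Round 1 fires (i), (vi), (vii), (viii), giving can_publish, token_valid, restricted_mode, sso_linked.
Round 2 fires (x), giving session_fresh.
Round 3 fires (iii), giving export_allowed.
Round 4 fires (xii), giving can_delete.
Round 5 fires (iv), giving role_editor.
Round 6 fires (xi), giving elevated.
Derived: elevated (round 6), role_editor (round 5), token_valid (round 1), restricted_mode (round 1). device_trusted never appears in any round.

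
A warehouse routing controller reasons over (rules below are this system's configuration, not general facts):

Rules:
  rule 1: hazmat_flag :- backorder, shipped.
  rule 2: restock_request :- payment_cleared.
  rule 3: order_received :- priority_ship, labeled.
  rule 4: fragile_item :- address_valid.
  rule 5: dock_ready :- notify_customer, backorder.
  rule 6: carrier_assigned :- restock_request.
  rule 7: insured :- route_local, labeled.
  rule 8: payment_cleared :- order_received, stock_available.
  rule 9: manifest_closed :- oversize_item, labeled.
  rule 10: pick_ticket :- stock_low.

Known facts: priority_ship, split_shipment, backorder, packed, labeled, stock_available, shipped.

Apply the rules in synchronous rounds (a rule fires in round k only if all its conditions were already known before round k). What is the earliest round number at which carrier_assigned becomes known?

4

Round 1 — rule 1, rule 3, derive hazmat_flag, order_received.
Round 2 — rule 8, derive payment_cleared.
Round 3 — rule 2, derive restock_request.
Round 4 — rule 6, derive carrier_assigned.
carrier_assigned first appears in round 4.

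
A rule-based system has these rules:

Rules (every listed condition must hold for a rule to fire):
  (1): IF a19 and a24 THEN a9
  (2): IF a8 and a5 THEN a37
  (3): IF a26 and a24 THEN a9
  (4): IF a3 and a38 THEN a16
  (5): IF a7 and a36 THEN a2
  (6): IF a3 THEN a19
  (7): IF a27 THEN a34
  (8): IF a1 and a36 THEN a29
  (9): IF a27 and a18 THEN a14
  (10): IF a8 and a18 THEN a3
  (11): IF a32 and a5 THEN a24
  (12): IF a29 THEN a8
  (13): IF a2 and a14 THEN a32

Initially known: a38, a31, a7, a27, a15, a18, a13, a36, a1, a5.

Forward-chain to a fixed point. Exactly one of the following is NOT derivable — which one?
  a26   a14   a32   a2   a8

[1] (5) [IF a7 and a36 THEN a2]; (7) [IF a27 THEN a34]; (8) [IF a1 and a36 THEN a29]; (9) [IF a27 and a18 THEN a14]. ⇒ new: a2, a34, a29, a14.
[2] (12) [IF a29 THEN a8]; (13) [IF a2 and a14 THEN a32]. ⇒ new: a8, a32.
[3] (2) [IF a8 and a5 THEN a37]; (10) [IF a8 and a18 THEN a3]; (11) [IF a32 and a5 THEN a24]. ⇒ new: a37, a3, a24.
[4] (4) [IF a3 and a38 THEN a16]; (6) [IF a3 THEN a19]. ⇒ new: a16, a19.
[5] (1) [IF a19 and a24 THEN a9]. ⇒ new: a9.
Derived: a2 (round 1), a32 (round 2), a8 (round 2), a14 (round 1). a26 never appears in any round.

a26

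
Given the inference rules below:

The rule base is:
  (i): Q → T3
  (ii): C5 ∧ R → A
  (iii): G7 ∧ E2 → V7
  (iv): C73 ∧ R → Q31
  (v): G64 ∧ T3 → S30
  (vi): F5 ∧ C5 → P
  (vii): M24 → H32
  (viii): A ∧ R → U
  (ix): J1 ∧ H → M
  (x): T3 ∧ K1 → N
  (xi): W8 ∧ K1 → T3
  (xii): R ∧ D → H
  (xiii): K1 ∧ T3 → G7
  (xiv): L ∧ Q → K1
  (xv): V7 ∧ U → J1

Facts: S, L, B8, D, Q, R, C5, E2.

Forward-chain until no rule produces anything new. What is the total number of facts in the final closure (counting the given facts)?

18

Round 1: (i) [Q → T3]; (ii) [C5 ∧ R → A]; (xii) [R ∧ D → H]; (xiv) [L ∧ Q → K1]. Adds T3, A, H, K1.
Round 2: (viii) [A ∧ R → U]; (x) [T3 ∧ K1 → N]; (xiii) [K1 ∧ T3 → G7]. Adds U, N, G7.
Round 3: (iii) [G7 ∧ E2 → V7]. Adds V7.
Round 4: (xv) [V7 ∧ U → J1]. Adds J1.
Round 5: (ix) [J1 ∧ H → M]. Adds M.
Closure: {A, B8, C5, D, E2, G7, H, J1, K1, L, M, N, Q, R, S, T3, U, V7} — 18 facts.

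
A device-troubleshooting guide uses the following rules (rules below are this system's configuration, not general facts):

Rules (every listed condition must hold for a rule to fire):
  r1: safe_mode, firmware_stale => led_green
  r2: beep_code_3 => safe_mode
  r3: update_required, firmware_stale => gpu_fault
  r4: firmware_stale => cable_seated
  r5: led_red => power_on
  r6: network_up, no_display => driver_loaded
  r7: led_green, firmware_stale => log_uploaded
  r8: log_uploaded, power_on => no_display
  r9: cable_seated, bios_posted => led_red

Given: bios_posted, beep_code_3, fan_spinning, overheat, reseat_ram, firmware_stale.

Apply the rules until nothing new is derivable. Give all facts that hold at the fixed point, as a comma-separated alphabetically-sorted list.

Round 1: r2 [beep_code_3 => safe_mode]; r4 [firmware_stale => cable_seated]. Adds safe_mode, cable_seated.
Round 2: r1 [safe_mode, firmware_stale => led_green]; r9 [cable_seated, bios_posted => led_red]. Adds led_green, led_red.
Round 3: r5 [led_red => power_on]; r7 [led_green, firmware_stale => log_uploaded]. Adds power_on, log_uploaded.
Round 4: r8 [log_uploaded, power_on => no_display]. Adds no_display.

beep_code_3, bios_posted, cable_seated, fan_spinning, firmware_stale, led_green, led_red, log_uploaded, no_display, overheat, power_on, reseat_ram, safe_mode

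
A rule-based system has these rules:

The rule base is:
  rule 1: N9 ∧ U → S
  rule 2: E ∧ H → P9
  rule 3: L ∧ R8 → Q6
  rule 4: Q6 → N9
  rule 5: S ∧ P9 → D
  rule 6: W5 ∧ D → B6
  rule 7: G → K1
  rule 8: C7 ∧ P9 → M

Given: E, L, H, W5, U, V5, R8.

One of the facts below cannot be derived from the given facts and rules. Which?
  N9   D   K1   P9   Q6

K1

Round 1 fires rule 2, rule 3, giving P9, Q6.
Round 2 fires rule 4, giving N9.
Round 3 fires rule 1, giving S.
Round 4 fires rule 5, giving D.
Round 5 fires rule 6, giving B6.
Derived: Q6 (round 1), N9 (round 2), P9 (round 1), D (round 4). K1 never appears in any round.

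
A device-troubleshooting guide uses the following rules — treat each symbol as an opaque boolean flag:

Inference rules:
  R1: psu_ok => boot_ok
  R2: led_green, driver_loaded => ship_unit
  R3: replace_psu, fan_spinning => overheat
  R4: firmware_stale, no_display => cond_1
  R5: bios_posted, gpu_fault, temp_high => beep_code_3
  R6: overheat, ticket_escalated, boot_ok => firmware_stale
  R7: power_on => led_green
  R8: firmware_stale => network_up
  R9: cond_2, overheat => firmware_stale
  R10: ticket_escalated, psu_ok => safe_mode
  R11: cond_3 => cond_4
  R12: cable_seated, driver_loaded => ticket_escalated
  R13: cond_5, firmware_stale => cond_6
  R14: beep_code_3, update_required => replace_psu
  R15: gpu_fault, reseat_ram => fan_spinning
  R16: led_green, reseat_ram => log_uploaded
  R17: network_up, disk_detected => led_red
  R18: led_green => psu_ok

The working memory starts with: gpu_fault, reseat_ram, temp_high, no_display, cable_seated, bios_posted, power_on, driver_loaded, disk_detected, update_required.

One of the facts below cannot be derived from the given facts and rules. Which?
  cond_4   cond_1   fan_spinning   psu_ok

Round 1: R5 [bios_posted, gpu_fault, temp_high => beep_code_3]; R7 [power_on => led_green]; R12 [cable_seated, driver_loaded => ticket_escalated]; R15 [gpu_fault, reseat_ram => fan_spinning]. New: beep_code_3, led_green, ticket_escalated, fan_spinning.
Round 2: R2 [led_green, driver_loaded => ship_unit]; R14 [beep_code_3, update_required => replace_psu]; R16 [led_green, reseat_ram => log_uploaded]; R18 [led_green => psu_ok]. New: ship_unit, replace_psu, log_uploaded, psu_ok.
Round 3: R1 [psu_ok => boot_ok]; R3 [replace_psu, fan_spinning => overheat]; R10 [ticket_escalated, psu_ok => safe_mode]. New: boot_ok, overheat, safe_mode.
Round 4: R6 [overheat, ticket_escalated, boot_ok => firmware_stale]. New: firmware_stale.
Round 5: R4 [firmware_stale, no_display => cond_1]; R8 [firmware_stale => network_up]. New: cond_1, network_up.
Round 6: R17 [network_up, disk_detected => led_red]. New: led_red.
Derived: psu_ok (round 2), cond_1 (round 5), fan_spinning (round 1). cond_4 never appears in any round.

cond_4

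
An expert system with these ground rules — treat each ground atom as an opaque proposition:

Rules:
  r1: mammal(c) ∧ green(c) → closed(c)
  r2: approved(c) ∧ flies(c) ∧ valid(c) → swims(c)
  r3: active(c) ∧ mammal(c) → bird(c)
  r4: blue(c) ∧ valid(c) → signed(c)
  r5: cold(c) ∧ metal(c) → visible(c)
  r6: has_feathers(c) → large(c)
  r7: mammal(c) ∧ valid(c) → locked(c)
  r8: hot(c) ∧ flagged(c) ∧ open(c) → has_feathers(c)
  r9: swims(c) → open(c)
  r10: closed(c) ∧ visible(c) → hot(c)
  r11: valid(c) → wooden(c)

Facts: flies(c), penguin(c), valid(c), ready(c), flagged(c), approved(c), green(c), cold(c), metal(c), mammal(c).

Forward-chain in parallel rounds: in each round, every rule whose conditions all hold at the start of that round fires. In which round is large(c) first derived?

Round 1 — r1, r2, r5, r7, r11, derive closed(c), swims(c), visible(c), locked(c), wooden(c).
Round 2 — r9, r10, derive open(c), hot(c).
Round 3 — r8, derive has_feathers(c).
Round 4 — r6, derive large(c).
large(c) first appears in round 4.

4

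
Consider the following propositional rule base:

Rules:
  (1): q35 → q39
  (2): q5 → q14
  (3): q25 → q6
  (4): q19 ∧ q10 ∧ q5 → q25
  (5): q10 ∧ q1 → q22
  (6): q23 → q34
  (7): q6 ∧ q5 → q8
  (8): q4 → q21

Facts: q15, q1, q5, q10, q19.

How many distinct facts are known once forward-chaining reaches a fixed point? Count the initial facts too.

10

Round 1 — (2), (4), (5), derive q14, q25, q22.
Round 2 — (3), derive q6.
Round 3 — (7), derive q8.
Closure: {q1, q10, q14, q15, q19, q22, q25, q5, q6, q8} — 10 facts.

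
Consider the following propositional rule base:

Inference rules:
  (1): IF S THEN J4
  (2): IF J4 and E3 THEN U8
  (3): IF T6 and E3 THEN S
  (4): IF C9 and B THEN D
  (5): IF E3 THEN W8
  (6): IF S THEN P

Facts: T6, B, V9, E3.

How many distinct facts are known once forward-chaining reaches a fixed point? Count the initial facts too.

9

[1] (3) [IF T6 and E3 THEN S]; (5) [IF E3 THEN W8]. ⇒ new: S, W8.
[2] (1) [IF S THEN J4]; (6) [IF S THEN P]. ⇒ new: J4, P.
[3] (2) [IF J4 and E3 THEN U8]. ⇒ new: U8.
Closure: {B, E3, J4, P, S, T6, U8, V9, W8} — 9 facts.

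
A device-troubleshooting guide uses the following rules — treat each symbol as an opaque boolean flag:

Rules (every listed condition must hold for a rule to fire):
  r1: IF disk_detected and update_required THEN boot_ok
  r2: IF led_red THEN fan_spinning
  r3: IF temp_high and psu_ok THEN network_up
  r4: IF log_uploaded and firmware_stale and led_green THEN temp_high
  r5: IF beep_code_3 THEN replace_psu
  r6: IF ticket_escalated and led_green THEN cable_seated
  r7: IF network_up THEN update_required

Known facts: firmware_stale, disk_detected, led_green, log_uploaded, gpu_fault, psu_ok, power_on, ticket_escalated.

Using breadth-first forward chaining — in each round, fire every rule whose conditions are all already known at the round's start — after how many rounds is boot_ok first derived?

4

Round 1: r4 [IF log_uploaded and firmware_stale and led_green THEN temp_high]; r6 [IF ticket_escalated and led_green THEN cable_seated]. New: temp_high, cable_seated.
Round 2: r3 [IF temp_high and psu_ok THEN network_up]. New: network_up.
Round 3: r7 [IF network_up THEN update_required]. New: update_required.
Round 4: r1 [IF disk_detected and update_required THEN boot_ok]. New: boot_ok.
boot_ok first appears in round 4.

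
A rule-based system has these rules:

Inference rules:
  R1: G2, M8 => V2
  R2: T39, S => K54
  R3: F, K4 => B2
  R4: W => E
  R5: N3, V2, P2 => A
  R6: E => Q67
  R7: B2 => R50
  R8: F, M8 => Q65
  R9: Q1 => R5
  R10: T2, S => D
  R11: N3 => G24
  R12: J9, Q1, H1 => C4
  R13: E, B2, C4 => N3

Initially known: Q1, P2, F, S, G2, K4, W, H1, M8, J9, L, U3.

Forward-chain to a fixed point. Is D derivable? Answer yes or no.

no

Round 1: R1 [G2, M8 => V2]; R3 [F, K4 => B2]; R4 [W => E]; R8 [F, M8 => Q65]; R9 [Q1 => R5]; R12 [J9, Q1, H1 => C4]. New: V2, B2, E, Q65, R5, C4.
Round 2: R6 [E => Q67]; R7 [B2 => R50]; R13 [E, B2, C4 => N3]. New: Q67, R50, N3.
Round 3: R5 [N3, V2, P2 => A]; R11 [N3 => G24]. New: A, G24.
Fixed point reached. D is concluded only by R10; R10 needs T2 (never derived).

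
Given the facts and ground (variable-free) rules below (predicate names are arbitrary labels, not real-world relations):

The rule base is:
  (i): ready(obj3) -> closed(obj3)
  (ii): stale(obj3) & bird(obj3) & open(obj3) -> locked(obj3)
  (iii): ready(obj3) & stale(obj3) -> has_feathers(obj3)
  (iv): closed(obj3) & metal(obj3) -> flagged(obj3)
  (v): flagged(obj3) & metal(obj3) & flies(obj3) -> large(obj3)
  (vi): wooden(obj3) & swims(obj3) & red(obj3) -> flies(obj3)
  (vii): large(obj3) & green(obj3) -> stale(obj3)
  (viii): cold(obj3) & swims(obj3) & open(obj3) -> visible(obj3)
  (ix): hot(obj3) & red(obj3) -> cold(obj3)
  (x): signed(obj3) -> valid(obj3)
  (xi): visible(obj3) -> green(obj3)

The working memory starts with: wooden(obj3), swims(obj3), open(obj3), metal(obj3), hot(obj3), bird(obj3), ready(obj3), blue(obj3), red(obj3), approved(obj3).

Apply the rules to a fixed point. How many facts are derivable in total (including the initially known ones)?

Round 1: (i) [ready(obj3) -> closed(obj3)]; (vi) [wooden(obj3) & swims(obj3) & red(obj3) -> flies(obj3)]; (ix) [hot(obj3) & red(obj3) -> cold(obj3)]. New: closed(obj3), flies(obj3), cold(obj3).
Round 2: (iv) [closed(obj3) & metal(obj3) -> flagged(obj3)]; (viii) [cold(obj3) & swims(obj3) & open(obj3) -> visible(obj3)]. New: flagged(obj3), visible(obj3).
Round 3: (v) [flagged(obj3) & metal(obj3) & flies(obj3) -> large(obj3)]; (xi) [visible(obj3) -> green(obj3)]. New: large(obj3), green(obj3).
Round 4: (vii) [large(obj3) & green(obj3) -> stale(obj3)]. New: stale(obj3).
Round 5: (ii) [stale(obj3) & bird(obj3) & open(obj3) -> locked(obj3)]; (iii) [ready(obj3) & stale(obj3) -> has_feathers(obj3)]. New: locked(obj3), has_feathers(obj3).
Closure: {approved(obj3), bird(obj3), blue(obj3), closed(obj3), cold(obj3), flagged(obj3), flies(obj3), green(obj3), has_feathers(obj3), hot(obj3), large(obj3), locked(obj3), metal(obj3), open(obj3), ready(obj3), red(obj3), stale(obj3), swims(obj3), visible(obj3), wooden(obj3)} — 20 facts.

20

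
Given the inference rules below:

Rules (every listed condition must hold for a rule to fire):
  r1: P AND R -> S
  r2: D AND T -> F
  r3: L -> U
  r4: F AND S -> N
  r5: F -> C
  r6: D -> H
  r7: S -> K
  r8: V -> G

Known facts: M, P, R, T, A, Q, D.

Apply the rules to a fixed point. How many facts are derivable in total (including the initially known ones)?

13

[1] r1 [P AND R -> S]; r2 [D AND T -> F]; r6 [D -> H]. ⇒ new: S, F, H.
[2] r4 [F AND S -> N]; r5 [F -> C]; r7 [S -> K]. ⇒ new: N, C, K.
Closure: {A, C, D, F, H, K, M, N, P, Q, R, S, T} — 13 facts.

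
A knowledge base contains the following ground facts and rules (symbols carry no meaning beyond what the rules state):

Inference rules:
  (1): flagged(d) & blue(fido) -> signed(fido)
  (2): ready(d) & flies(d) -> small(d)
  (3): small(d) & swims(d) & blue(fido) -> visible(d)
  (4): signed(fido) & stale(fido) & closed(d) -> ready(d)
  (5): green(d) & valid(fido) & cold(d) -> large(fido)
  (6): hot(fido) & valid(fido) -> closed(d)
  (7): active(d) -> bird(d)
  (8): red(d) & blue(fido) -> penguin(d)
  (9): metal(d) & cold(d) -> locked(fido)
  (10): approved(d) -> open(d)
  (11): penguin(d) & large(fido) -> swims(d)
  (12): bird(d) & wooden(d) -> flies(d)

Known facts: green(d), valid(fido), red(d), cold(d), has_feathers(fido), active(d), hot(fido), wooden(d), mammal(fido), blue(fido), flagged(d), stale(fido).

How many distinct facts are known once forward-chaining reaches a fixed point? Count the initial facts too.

Round 1 fires (1), (5), (6), (7), (8), giving signed(fido), large(fido), closed(d), bird(d), penguin(d).
Round 2 fires (4), (11), (12), giving ready(d), swims(d), flies(d).
Round 3 fires (2), giving small(d).
Round 4 fires (3), giving visible(d).
Closure: {active(d), bird(d), blue(fido), closed(d), cold(d), flagged(d), flies(d), green(d), has_feathers(fido), hot(fido), large(fido), mammal(fido), penguin(d), ready(d), red(d), signed(fido), small(d), stale(fido), swims(d), valid(fido), visible(d), wooden(d)} — 22 facts.

22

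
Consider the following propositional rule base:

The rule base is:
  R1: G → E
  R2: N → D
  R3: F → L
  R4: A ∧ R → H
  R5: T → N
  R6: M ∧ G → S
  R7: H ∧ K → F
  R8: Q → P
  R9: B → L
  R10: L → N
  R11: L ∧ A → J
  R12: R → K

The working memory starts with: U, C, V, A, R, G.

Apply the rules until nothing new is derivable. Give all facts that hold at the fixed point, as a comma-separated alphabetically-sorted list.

Round 1: R1 [G → E]; R4 [A ∧ R → H]; R12 [R → K]. Adds E, H, K.
Round 2: R7 [H ∧ K → F]. Adds F.
Round 3: R3 [F → L]. Adds L.
Round 4: R10 [L → N]; R11 [L ∧ A → J]. Adds N, J.
Round 5: R2 [N → D]. Adds D.

A, C, D, E, F, G, H, J, K, L, N, R, U, V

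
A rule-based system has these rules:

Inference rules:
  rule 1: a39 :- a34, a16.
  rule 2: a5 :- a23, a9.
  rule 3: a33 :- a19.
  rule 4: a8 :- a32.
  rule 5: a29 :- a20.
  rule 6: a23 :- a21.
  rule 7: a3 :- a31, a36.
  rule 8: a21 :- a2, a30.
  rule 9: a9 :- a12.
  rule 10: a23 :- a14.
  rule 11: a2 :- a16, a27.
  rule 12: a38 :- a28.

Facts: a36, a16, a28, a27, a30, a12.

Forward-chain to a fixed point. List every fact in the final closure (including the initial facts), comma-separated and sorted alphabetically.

Round 1 fires rule 9, rule 11, rule 12, giving a9, a2, a38.
Round 2 fires rule 8, giving a21.
Round 3 fires rule 6, giving a23.
Round 4 fires rule 2, giving a5.

a12, a16, a2, a21, a23, a27, a28, a30, a36, a38, a5, a9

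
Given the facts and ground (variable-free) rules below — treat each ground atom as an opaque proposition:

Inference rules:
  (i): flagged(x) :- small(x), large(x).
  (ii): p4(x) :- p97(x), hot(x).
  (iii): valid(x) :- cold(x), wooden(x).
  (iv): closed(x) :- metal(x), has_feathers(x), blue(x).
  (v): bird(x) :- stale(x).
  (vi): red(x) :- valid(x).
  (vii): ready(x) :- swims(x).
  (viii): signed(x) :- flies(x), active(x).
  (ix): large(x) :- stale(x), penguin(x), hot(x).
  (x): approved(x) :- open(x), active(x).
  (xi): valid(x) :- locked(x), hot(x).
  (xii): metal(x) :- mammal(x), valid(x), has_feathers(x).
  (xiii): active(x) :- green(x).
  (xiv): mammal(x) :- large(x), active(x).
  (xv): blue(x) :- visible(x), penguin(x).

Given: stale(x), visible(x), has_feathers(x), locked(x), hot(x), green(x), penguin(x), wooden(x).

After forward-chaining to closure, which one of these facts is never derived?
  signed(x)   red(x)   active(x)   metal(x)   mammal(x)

signed(x)

Round 1: (v) [bird(x) :- stale(x).]; (ix) [large(x) :- stale(x), penguin(x), hot(x).]; (xi) [valid(x) :- locked(x), hot(x).]; (xiii) [active(x) :- green(x).]; (xv) [blue(x) :- visible(x), penguin(x).]. New: bird(x), large(x), valid(x), active(x), blue(x).
Round 2: (vi) [red(x) :- valid(x).]; (xiv) [mammal(x) :- large(x), active(x).]. New: red(x), mammal(x).
Round 3: (xii) [metal(x) :- mammal(x), valid(x), has_feathers(x).]. New: metal(x).
Round 4: (iv) [closed(x) :- metal(x), has_feathers(x), blue(x).]. New: closed(x).
Derived: active(x) (round 1), red(x) (round 2), metal(x) (round 3), mammal(x) (round 2). signed(x) never appears in any round.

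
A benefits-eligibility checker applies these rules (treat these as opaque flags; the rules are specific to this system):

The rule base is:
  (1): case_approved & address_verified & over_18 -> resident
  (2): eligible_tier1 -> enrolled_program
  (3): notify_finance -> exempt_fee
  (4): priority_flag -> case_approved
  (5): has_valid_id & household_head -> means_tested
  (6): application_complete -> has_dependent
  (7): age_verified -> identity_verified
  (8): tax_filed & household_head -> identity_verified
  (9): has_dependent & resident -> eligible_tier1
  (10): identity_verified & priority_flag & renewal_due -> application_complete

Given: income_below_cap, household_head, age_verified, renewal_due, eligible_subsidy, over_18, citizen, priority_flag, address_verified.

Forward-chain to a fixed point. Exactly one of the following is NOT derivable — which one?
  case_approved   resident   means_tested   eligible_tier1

Round 1: (4) [priority_flag -> case_approved]; (7) [age_verified -> identity_verified]. New: case_approved, identity_verified.
Round 2: (1) [case_approved & address_verified & over_18 -> resident]; (10) [identity_verified & priority_flag & renewal_due -> application_complete]. New: resident, application_complete.
Round 3: (6) [application_complete -> has_dependent]. New: has_dependent.
Round 4: (9) [has_dependent & resident -> eligible_tier1]. New: eligible_tier1.
Round 5: (2) [eligible_tier1 -> enrolled_program]. New: enrolled_program.
Derived: eligible_tier1 (round 4), case_approved (round 1), resident (round 2). means_tested never appears in any round.

means_tested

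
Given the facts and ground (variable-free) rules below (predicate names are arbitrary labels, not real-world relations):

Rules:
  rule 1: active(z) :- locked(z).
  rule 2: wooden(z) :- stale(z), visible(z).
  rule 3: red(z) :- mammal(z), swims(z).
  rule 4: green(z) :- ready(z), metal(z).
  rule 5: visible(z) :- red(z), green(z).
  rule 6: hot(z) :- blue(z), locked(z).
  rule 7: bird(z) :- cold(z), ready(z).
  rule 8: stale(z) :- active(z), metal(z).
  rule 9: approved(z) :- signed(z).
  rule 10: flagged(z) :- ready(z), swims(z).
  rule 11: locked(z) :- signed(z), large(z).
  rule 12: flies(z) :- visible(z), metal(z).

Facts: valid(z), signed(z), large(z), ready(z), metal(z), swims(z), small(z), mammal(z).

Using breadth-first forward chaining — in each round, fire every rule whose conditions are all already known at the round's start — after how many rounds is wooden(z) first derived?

Round 1 — rule 3, rule 4, rule 9, rule 10, rule 11, derive red(z), green(z), approved(z), flagged(z), locked(z).
Round 2 — rule 1, rule 5, derive active(z), visible(z).
Round 3 — rule 8, rule 12, derive stale(z), flies(z).
Round 4 — rule 2, derive wooden(z).
wooden(z) first appears in round 4.

4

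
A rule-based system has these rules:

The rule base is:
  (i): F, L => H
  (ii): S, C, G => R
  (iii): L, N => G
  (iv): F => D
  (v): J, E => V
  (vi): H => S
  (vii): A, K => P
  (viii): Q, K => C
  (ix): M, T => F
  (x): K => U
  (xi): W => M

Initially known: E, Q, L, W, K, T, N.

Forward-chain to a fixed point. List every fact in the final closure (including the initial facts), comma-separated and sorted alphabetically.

C, D, E, F, G, H, K, L, M, N, Q, R, S, T, U, W

Round 1 fires (iii), (viii), (x), (xi), giving G, C, U, M.
Round 2 fires (ix), giving F.
Round 3 fires (i), (iv), giving H, D.
Round 4 fires (vi), giving S.
Round 5 fires (ii), giving R.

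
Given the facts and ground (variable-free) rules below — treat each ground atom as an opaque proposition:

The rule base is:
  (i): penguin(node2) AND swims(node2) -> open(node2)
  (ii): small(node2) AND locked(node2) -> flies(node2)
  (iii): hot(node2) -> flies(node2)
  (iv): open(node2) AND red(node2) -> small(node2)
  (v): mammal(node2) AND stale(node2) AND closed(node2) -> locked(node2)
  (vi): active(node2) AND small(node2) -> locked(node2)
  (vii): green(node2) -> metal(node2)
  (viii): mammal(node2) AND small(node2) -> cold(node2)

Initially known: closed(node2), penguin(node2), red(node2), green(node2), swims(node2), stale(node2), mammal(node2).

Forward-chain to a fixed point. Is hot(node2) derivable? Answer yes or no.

[1] (i) [penguin(node2) AND swims(node2) -> open(node2)]; (v) [mammal(node2) AND stale(node2) AND closed(node2) -> locked(node2)]; (vii) [green(node2) -> metal(node2)]. ⇒ new: open(node2), locked(node2), metal(node2).
[2] (iv) [open(node2) AND red(node2) -> small(node2)]. ⇒ new: small(node2).
[3] (ii) [small(node2) AND locked(node2) -> flies(node2)]; (viii) [mammal(node2) AND small(node2) -> cold(node2)]. ⇒ new: flies(node2), cold(node2).
Fixed point reached. No rule has hot(node2) as a consequent, and it is not given.

no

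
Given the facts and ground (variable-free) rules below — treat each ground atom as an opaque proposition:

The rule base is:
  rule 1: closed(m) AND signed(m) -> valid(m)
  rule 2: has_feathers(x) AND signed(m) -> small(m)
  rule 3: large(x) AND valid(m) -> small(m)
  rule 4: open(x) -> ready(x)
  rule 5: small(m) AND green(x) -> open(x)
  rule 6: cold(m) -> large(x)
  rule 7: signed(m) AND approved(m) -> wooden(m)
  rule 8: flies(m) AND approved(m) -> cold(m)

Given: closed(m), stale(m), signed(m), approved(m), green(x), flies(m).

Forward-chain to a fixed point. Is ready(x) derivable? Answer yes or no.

Round 1: rule 1 [closed(m) AND signed(m) -> valid(m)]; rule 7 [signed(m) AND approved(m) -> wooden(m)]; rule 8 [flies(m) AND approved(m) -> cold(m)]. New: valid(m), wooden(m), cold(m).
Round 2: rule 6 [cold(m) -> large(x)]. New: large(x).
Round 3: rule 3 [large(x) AND valid(m) -> small(m)]. New: small(m).
Round 4: rule 5 [small(m) AND green(x) -> open(x)]. New: open(x).
Round 5: rule 4 [open(x) -> ready(x)]. New: ready(x).
ready(x) appears in round 5, so it is derivable.

yes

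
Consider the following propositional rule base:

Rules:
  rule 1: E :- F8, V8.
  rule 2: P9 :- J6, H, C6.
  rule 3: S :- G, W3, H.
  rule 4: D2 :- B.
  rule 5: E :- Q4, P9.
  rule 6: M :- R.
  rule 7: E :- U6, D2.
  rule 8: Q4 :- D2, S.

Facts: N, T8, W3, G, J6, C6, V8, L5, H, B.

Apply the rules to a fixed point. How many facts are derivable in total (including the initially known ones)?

15

Round 1 fires rule 2, rule 3, rule 4, giving P9, S, D2.
Round 2 fires rule 8, giving Q4.
Round 3 fires rule 5, giving E.
Closure: {B, C6, D2, E, G, H, J6, L5, N, P9, Q4, S, T8, V8, W3} — 15 facts.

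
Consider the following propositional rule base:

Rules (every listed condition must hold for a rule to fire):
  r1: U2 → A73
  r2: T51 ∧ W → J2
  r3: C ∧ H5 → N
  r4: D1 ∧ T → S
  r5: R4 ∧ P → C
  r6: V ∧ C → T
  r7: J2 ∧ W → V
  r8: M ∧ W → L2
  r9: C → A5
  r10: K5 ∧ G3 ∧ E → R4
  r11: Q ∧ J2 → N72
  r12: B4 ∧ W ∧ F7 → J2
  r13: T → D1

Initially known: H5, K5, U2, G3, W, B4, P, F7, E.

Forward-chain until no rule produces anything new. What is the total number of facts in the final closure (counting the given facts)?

19

[1] r1 [U2 → A73]; r10 [K5 ∧ G3 ∧ E → R4]; r12 [B4 ∧ W ∧ F7 → J2]. ⇒ new: A73, R4, J2.
[2] r5 [R4 ∧ P → C]; r7 [J2 ∧ W → V]. ⇒ new: C, V.
[3] r3 [C ∧ H5 → N]; r6 [V ∧ C → T]; r9 [C → A5]. ⇒ new: N, T, A5.
[4] r13 [T → D1]. ⇒ new: D1.
[5] r4 [D1 ∧ T → S]. ⇒ new: S.
Closure: {A5, A73, B4, C, D1, E, F7, G3, H5, J2, K5, N, P, R4, S, T, U2, V, W} — 19 facts.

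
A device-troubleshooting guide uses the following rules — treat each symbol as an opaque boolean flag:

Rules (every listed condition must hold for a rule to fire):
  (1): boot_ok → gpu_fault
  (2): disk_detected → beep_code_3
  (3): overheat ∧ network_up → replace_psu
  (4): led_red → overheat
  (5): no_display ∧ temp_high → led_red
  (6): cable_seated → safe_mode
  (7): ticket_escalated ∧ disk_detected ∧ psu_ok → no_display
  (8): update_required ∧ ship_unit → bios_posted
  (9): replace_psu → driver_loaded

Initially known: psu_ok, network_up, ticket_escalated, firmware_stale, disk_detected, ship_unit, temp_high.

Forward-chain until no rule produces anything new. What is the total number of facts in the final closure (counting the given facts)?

[1] (2) [disk_detected → beep_code_3]; (7) [ticket_escalated ∧ disk_detected ∧ psu_ok → no_display]. ⇒ new: beep_code_3, no_display.
[2] (5) [no_display ∧ temp_high → led_red]. ⇒ new: led_red.
[3] (4) [led_red → overheat]. ⇒ new: overheat.
[4] (3) [overheat ∧ network_up → replace_psu]. ⇒ new: replace_psu.
[5] (9) [replace_psu → driver_loaded]. ⇒ new: driver_loaded.
Closure: {beep_code_3, disk_detected, driver_loaded, firmware_stale, led_red, network_up, no_display, overheat, psu_ok, replace_psu, ship_unit, temp_high, ticket_escalated} — 13 facts.

13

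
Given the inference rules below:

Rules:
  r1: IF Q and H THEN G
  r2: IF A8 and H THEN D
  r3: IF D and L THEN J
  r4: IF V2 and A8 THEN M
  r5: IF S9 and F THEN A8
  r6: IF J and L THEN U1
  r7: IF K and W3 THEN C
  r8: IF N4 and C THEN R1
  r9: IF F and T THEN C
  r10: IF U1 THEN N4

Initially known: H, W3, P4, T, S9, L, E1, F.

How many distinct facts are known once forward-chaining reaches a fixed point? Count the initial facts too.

Round 1: r5 [IF S9 and F THEN A8]; r9 [IF F and T THEN C]. Adds A8, C.
Round 2: r2 [IF A8 and H THEN D]. Adds D.
Round 3: r3 [IF D and L THEN J]. Adds J.
Round 4: r6 [IF J and L THEN U1]. Adds U1.
Round 5: r10 [IF U1 THEN N4]. Adds N4.
Round 6: r8 [IF N4 and C THEN R1]. Adds R1.
Closure: {A8, C, D, E1, F, H, J, L, N4, P4, R1, S9, T, U1, W3} — 15 facts.

15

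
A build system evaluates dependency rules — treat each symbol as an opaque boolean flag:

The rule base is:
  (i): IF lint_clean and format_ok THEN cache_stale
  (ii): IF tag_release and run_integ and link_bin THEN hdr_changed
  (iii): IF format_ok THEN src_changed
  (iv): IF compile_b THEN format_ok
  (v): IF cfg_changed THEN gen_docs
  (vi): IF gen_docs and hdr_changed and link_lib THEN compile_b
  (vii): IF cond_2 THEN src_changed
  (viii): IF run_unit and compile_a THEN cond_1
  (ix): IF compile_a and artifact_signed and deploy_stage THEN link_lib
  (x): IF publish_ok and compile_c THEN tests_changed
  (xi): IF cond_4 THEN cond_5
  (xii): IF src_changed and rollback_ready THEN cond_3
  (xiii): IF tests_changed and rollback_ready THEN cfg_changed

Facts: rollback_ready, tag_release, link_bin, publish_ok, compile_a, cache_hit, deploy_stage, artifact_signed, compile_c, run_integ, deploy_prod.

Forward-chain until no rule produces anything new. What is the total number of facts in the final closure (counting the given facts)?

Round 1 fires (ii), (ix), (x), giving hdr_changed, link_lib, tests_changed.
Round 2 fires (xiii), giving cfg_changed.
Round 3 fires (v), giving gen_docs.
Round 4 fires (vi), giving compile_b.
Round 5 fires (iv), giving format_ok.
Round 6 fires (iii), giving src_changed.
Round 7 fires (xii), giving cond_3.
Closure: {artifact_signed, cache_hit, cfg_changed, compile_a, compile_b, compile_c, cond_3, deploy_prod, deploy_stage, format_ok, gen_docs, hdr_changed, link_bin, link_lib, publish_ok, rollback_ready, run_integ, src_changed, tag_release, tests_changed} — 20 facts.

20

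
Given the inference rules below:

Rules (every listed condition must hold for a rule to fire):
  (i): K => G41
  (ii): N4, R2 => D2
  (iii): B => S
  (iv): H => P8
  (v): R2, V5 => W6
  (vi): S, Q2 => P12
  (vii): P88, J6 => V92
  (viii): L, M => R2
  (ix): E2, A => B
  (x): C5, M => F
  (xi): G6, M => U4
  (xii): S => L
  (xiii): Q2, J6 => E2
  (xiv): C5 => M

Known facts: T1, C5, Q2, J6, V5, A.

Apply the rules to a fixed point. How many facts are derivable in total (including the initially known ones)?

Round 1 fires (xiii), (xiv), giving E2, M.
Round 2 fires (ix), (x), giving B, F.
Round 3 fires (iii), giving S.
Round 4 fires (vi), (xii), giving P12, L.
Round 5 fires (viii), giving R2.
Round 6 fires (v), giving W6.
Closure: {A, B, C5, E2, F, J6, L, M, P12, Q2, R2, S, T1, V5, W6} — 15 facts.

15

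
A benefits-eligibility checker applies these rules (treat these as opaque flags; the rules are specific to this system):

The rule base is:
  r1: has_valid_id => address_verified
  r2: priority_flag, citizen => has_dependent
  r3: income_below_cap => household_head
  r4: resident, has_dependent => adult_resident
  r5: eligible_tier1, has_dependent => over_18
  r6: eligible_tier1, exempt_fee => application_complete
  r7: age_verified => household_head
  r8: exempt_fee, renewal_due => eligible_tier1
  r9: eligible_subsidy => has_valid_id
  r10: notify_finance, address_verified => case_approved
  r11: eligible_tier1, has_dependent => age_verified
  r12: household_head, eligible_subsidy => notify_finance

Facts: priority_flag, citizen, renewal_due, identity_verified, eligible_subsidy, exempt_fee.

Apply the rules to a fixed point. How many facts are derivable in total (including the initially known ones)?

Round 1: r2 [priority_flag, citizen => has_dependent]; r8 [exempt_fee, renewal_due => eligible_tier1]; r9 [eligible_subsidy => has_valid_id]. New: has_dependent, eligible_tier1, has_valid_id.
Round 2: r1 [has_valid_id => address_verified]; r5 [eligible_tier1, has_dependent => over_18]; r6 [eligible_tier1, exempt_fee => application_complete]; r11 [eligible_tier1, has_dependent => age_verified]. New: address_verified, over_18, application_complete, age_verified.
Round 3: r7 [age_verified => household_head]. New: household_head.
Round 4: r12 [household_head, eligible_subsidy => notify_finance]. New: notify_finance.
Round 5: r10 [notify_finance, address_verified => case_approved]. New: case_approved.
Closure: {address_verified, age_verified, application_complete, case_approved, citizen, eligible_subsidy, eligible_tier1, exempt_fee, has_dependent, has_valid_id, household_head, identity_verified, notify_finance, over_18, priority_flag, renewal_due} — 16 facts.

16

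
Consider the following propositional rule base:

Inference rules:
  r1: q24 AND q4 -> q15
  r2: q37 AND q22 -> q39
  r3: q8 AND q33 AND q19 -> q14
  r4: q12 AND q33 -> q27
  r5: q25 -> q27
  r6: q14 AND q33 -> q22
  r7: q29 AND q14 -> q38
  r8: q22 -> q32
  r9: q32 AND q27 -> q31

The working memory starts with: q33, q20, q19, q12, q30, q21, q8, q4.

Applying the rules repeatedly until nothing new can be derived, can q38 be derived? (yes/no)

Round 1 — r3, r4, derive q14, q27.
Round 2 — r6, derive q22.
Round 3 — r8, derive q32.
Round 4 — r9, derive q31.
Fixed point reached. q38 is concluded only by r7; r7 needs q29 (never derived).

no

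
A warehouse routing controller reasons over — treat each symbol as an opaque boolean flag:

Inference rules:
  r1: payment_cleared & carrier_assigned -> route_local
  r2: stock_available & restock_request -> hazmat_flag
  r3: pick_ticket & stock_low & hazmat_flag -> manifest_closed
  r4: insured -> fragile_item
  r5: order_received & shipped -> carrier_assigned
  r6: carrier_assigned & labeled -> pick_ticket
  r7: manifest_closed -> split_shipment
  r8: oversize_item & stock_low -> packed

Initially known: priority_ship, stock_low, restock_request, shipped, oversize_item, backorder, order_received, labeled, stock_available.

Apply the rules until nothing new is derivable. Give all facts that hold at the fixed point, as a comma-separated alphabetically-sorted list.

backorder, carrier_assigned, hazmat_flag, labeled, manifest_closed, order_received, oversize_item, packed, pick_ticket, priority_ship, restock_request, shipped, split_shipment, stock_available, stock_low

Round 1: r2 [stock_available & restock_request -> hazmat_flag]; r5 [order_received & shipped -> carrier_assigned]; r8 [oversize_item & stock_low -> packed]. Adds hazmat_flag, carrier_assigned, packed.
Round 2: r6 [carrier_assigned & labeled -> pick_ticket]. Adds pick_ticket.
Round 3: r3 [pick_ticket & stock_low & hazmat_flag -> manifest_closed]. Adds manifest_closed.
Round 4: r7 [manifest_closed -> split_shipment]. Adds split_shipment.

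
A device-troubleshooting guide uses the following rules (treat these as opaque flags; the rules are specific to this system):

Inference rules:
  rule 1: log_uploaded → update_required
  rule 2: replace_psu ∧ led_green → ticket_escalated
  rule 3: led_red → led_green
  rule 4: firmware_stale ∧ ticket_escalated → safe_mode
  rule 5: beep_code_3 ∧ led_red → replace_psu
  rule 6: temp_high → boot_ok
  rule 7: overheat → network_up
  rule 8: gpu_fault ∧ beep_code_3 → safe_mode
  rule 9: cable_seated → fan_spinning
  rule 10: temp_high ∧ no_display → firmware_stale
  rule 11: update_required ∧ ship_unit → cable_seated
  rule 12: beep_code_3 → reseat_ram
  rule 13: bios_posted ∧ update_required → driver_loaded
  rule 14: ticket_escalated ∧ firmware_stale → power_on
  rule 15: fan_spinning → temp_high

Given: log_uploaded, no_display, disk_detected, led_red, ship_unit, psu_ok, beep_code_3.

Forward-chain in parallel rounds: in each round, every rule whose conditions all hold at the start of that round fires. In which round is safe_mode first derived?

Round 1 fires rule 1, rule 3, rule 5, rule 12, giving update_required, led_green, replace_psu, reseat_ram.
Round 2 fires rule 2, rule 11, giving ticket_escalated, cable_seated.
Round 3 fires rule 9, giving fan_spinning.
Round 4 fires rule 15, giving temp_high.
Round 5 fires rule 6, rule 10, giving boot_ok, firmware_stale.
Round 6 fires rule 4, rule 14, giving safe_mode, power_on.
safe_mode first appears in round 6.

6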